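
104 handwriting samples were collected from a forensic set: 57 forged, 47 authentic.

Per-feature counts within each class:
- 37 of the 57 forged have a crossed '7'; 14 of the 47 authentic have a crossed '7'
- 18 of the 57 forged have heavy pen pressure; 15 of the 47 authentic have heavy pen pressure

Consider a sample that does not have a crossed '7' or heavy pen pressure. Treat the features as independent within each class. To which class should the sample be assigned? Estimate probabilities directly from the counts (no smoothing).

authentic

forged: (57/104) × (20/57) × (39/57) ≈ 0.131579
authentic: (47/104) × (33/47) × (32/47) ≈ 0.216039
Highest score → authentic.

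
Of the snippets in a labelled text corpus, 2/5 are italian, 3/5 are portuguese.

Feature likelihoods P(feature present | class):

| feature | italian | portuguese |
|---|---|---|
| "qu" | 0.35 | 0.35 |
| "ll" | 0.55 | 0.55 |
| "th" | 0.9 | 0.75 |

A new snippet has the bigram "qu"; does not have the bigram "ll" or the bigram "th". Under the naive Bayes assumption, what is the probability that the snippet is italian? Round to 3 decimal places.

0.211

italian: 0.4 × 0.35 × (1−0.55) × (1−0.9) = 0.0063
portuguese: 0.6 × 0.35 × (1−0.55) × (1−0.75) = 0.023625
P(italian | x) = 0.0063 / 0.029925 ≈ 0.211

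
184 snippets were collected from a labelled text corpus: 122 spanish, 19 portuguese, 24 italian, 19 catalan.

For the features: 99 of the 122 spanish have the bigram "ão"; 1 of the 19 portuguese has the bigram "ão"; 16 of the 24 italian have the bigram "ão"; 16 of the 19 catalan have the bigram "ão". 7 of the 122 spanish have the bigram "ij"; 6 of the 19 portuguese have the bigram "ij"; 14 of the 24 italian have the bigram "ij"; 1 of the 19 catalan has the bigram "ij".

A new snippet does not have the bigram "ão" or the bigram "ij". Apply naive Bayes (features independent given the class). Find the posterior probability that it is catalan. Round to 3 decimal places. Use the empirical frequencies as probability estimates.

spanish: (122/184) × (23/122) × (115/122) ≈ 0.117828
portuguese: (19/184) × (18/19) × (13/19) ≈ 0.0669336
italian: (24/184) × (8/24) × (10/24) ≈ 0.0181159
catalan: (19/184) × (3/19) × (18/19) ≈ 0.0154462
P(catalan | x) = 0.0154462 / 0.2183237 ≈ 0.071

0.071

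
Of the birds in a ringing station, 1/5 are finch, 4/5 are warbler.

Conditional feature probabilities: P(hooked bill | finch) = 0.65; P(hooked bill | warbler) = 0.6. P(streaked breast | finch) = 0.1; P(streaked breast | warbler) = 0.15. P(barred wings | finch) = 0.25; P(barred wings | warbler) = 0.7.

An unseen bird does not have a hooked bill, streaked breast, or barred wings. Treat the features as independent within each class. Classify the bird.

finch: 0.2 × (1−0.65) × (1−0.1) × (1−0.25) = 0.04725
warbler: 0.8 × (1−0.6) × (1−0.15) × (1−0.7) = 0.0816
Highest score → warbler.

warbler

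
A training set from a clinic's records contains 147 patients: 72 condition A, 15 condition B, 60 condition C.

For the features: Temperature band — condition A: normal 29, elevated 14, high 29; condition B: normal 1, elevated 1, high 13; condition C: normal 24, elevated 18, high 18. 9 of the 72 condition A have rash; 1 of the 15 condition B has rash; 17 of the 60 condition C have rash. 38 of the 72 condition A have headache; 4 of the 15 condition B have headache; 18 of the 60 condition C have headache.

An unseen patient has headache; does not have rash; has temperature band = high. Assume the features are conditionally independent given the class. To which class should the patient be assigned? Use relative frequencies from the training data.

condition A

condition A: (72/147) × (29/72) × (63/72) × (38/72) ≈ 0.0911045
condition B: (15/147) × (13/15) × (14/15) × (4/15) ≈ 0.0220106
condition C: (60/147) × (18/60) × (43/60) × (18/60) ≈ 0.0263265
Highest score → condition A.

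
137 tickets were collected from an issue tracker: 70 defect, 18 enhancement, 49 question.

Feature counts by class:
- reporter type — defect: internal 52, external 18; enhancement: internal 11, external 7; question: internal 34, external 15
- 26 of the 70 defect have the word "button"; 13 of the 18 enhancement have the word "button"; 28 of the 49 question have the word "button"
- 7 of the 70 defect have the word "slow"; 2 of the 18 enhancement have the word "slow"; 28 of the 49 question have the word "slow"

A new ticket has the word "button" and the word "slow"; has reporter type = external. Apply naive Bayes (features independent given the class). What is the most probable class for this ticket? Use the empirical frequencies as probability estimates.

question

defect: (70/137) × (18/70) × (26/70) × (7/70) ≈ 0.00488008
enhancement: (18/137) × (7/18) × (13/18) × (2/18) ≈ 0.00410021
question: (49/137) × (15/49) × (28/49) × (28/49) ≈ 0.0357515
Highest score → question.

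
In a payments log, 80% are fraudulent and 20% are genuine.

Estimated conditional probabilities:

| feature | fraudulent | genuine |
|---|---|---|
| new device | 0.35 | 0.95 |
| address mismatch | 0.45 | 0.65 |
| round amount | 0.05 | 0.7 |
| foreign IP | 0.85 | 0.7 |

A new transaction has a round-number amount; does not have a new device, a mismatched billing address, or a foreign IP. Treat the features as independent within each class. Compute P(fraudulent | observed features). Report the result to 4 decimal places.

0.7448

fraudulent: 0.8 × (1−0.35) × (1−0.45) × 0.05 × (1−0.85) = 0.002145
genuine: 0.2 × (1−0.95) × (1−0.65) × 0.7 × (1−0.7) = 0.000735
P(fraudulent | x) = 0.002145 / 0.00288 ≈ 0.7448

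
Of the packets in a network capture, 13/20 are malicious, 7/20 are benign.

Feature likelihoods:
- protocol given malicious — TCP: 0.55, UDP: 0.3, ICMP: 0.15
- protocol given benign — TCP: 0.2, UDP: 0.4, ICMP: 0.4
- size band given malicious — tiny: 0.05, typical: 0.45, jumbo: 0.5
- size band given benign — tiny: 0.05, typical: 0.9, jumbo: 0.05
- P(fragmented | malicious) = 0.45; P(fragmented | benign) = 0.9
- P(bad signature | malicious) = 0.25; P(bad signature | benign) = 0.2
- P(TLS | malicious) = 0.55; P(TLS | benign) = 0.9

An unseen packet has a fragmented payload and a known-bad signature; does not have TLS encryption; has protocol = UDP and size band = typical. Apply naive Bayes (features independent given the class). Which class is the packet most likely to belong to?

malicious: 0.65 × 0.3 × 0.45 × 0.45 × 0.25 × (1−0.55) = 0.00444234375
benign: 0.35 × 0.4 × 0.9 × 0.9 × 0.2 × (1−0.9) = 0.002268
Highest score → malicious.

malicious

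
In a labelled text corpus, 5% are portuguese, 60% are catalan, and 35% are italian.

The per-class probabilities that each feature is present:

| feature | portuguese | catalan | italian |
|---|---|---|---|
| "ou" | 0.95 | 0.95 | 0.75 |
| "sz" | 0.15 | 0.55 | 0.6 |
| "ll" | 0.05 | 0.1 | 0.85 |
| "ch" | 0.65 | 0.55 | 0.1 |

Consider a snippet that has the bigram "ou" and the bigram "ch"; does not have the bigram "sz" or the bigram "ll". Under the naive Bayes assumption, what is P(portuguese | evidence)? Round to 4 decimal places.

0.1624

portuguese: 0.05 × 0.95 × (1−0.15) × (1−0.05) × 0.65 = 0.0249315625
catalan: 0.6 × 0.95 × (1−0.55) × (1−0.1) × 0.55 = 0.1269675
italian: 0.35 × 0.75 × (1−0.6) × (1−0.85) × 0.1 = 0.001575
P(portuguese | x) = 0.0249315625 / 0.1534740625 ≈ 0.1624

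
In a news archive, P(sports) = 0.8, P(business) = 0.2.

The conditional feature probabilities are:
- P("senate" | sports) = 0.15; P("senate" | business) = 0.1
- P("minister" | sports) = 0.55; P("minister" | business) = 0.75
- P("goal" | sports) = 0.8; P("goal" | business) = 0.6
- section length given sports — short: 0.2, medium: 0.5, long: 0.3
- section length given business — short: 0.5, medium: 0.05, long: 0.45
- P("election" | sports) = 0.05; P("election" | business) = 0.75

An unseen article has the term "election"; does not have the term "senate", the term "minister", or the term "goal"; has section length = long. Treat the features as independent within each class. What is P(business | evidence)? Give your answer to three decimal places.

0.869

sports: 0.8 × (1−0.15) × (1−0.55) × (1−0.8) × 0.3 × 0.05 = 0.000918
business: 0.2 × (1−0.1) × (1−0.75) × (1−0.6) × 0.45 × 0.75 = 0.006075
P(business | x) = 0.006075 / 0.006993 ≈ 0.869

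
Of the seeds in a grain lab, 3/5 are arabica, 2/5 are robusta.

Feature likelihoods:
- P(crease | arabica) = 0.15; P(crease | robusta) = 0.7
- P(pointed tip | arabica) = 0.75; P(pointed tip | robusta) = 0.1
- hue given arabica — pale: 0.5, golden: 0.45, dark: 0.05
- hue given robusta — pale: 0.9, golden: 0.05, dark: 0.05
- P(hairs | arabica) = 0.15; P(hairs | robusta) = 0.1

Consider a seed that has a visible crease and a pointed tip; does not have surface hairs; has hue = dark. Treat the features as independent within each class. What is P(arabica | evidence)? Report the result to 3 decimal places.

0.695

arabica: 0.6 × 0.15 × 0.75 × 0.05 × (1−0.15) = 0.00286875
robusta: 0.4 × 0.7 × 0.1 × 0.05 × (1−0.1) = 0.00126
P(arabica | x) = 0.00286875 / 0.00412875 ≈ 0.695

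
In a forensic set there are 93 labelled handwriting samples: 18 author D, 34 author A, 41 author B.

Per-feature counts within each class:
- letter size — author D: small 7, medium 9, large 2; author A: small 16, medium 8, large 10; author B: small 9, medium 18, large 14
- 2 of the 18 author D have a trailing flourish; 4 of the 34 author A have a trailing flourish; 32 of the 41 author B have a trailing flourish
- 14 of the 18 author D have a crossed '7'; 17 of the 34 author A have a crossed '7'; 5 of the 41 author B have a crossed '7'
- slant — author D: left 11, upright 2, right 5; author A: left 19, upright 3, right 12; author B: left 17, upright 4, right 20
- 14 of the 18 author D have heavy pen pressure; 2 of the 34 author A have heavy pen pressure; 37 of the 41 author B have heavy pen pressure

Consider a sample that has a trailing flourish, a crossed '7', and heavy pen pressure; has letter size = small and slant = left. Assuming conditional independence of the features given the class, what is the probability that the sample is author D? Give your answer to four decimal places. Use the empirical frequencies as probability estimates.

author D: (18/93) × (7/18) × (2/18) × (14/18) × (11/18) × (14/18) ≈ 0.00309175
author A: (34/93) × (16/34) × (4/34) × (17/34) × (19/34) × (2/34) ≈ 0.00033267
author B: (41/93) × (9/41) × (32/41) × (5/41) × (17/41) × (37/41) ≈ 0.00344663
P(author D | x) = 0.00309175 / 0.00687105 ≈ 0.4500

0.4500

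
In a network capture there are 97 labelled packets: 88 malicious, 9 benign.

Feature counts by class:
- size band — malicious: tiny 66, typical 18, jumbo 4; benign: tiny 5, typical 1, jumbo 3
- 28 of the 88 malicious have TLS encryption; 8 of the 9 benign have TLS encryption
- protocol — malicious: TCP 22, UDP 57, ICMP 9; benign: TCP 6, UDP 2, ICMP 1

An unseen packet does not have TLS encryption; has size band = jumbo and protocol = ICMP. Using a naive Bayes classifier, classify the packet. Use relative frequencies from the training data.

malicious

malicious: (88/97) × (4/88) × (60/88) × (9/88) ≈ 0.00287552
benign: (9/97) × (3/9) × (1/9) × (1/9) ≈ 0.000381825
Highest score → malicious.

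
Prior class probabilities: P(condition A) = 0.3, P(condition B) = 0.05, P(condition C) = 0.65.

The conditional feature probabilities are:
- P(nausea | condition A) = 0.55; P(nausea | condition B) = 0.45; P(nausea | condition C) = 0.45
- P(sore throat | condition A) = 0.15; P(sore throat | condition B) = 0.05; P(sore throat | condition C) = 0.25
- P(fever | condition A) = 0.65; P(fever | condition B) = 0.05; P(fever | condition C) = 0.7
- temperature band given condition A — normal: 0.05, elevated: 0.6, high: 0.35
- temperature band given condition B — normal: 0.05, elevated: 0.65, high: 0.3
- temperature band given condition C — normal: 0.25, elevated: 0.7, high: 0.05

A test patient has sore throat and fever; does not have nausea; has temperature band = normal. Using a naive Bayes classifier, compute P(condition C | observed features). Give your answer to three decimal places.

condition A: 0.3 × (1−0.55) × 0.15 × 0.65 × 0.05 = 0.000658125
condition B: 0.05 × (1−0.45) × 0.05 × 0.05 × 0.05 = 0.0000034375
condition C: 0.65 × (1−0.45) × 0.25 × 0.7 × 0.25 = 0.015640625
P(condition C | x) = 0.015640625 / 0.0163021875 ≈ 0.959

0.959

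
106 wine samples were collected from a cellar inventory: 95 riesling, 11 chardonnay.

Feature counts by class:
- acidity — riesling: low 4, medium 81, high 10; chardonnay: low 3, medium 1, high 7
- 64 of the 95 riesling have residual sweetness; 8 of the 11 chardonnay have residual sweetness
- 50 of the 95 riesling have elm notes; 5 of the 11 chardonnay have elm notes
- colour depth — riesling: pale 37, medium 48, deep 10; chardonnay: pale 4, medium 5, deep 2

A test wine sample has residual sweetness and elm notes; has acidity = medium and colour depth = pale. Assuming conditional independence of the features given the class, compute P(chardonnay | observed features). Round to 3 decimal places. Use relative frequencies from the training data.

0.011

riesling: (95/106) × (81/95) × (64/95) × (50/95) × (37/95) ≈ 0.105526
chardonnay: (11/106) × (1/11) × (8/11) × (5/11) × (4/11) ≈ 0.00113406
P(chardonnay | x) = 0.00113406 / 0.10666006 ≈ 0.011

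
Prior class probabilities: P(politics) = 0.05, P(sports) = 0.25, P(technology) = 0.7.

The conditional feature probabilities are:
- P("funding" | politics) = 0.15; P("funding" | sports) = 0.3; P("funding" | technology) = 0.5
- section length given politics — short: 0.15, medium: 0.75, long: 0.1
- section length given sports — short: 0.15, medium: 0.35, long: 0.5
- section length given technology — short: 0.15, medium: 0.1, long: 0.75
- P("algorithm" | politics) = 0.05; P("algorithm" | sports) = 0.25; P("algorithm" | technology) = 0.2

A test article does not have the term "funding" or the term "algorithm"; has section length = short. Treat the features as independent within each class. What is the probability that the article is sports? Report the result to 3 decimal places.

0.291

politics: 0.05 × (1−0.15) × 0.15 × (1−0.05) = 0.00605625
sports: 0.25 × (1−0.3) × 0.15 × (1−0.25) = 0.0196875
technology: 0.7 × (1−0.5) × 0.15 × (1−0.2) = 0.042
P(sports | x) = 0.0196875 / 0.06774375 ≈ 0.291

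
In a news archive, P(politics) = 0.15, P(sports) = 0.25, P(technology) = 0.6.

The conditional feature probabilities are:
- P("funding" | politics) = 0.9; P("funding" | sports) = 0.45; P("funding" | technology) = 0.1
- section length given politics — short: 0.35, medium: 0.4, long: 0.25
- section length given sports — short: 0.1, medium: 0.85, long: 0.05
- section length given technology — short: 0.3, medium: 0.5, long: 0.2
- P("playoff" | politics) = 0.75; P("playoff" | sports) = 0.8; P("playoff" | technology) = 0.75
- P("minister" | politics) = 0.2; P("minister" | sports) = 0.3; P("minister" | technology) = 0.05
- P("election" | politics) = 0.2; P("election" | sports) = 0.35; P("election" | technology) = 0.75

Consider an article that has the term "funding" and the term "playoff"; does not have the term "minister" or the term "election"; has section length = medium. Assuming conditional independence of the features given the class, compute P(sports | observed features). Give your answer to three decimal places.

politics: 0.15 × 0.9 × 0.4 × 0.75 × (1−0.2) × (1−0.2) = 0.02592
sports: 0.25 × 0.45 × 0.85 × 0.8 × (1−0.3) × (1−0.35) = 0.0348075
technology: 0.6 × 0.1 × 0.5 × 0.75 × (1−0.05) × (1−0.75) = 0.00534375
P(sports | x) = 0.0348075 / 0.06607125 ≈ 0.527

0.527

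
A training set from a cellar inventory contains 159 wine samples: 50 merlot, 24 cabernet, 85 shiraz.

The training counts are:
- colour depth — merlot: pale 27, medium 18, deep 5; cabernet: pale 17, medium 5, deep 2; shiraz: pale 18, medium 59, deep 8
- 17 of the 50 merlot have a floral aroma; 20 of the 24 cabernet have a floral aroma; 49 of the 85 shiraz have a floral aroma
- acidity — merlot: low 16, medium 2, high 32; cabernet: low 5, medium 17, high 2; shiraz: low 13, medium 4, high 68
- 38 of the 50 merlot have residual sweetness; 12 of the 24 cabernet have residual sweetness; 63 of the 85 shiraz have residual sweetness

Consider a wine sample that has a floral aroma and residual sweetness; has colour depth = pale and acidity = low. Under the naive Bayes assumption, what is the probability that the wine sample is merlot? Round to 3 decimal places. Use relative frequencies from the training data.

merlot: (50/159) × (27/50) × (17/50) × (16/50) × (38/50) ≈ 0.0140414
cabernet: (24/159) × (17/24) × (20/24) × (5/24) × (12/24) ≈ 0.0092811
shiraz: (85/159) × (18/85) × (49/85) × (13/85) × (63/85) ≈ 0.00739773
P(merlot | x) = 0.0140414 / 0.03072023 ≈ 0.457

0.457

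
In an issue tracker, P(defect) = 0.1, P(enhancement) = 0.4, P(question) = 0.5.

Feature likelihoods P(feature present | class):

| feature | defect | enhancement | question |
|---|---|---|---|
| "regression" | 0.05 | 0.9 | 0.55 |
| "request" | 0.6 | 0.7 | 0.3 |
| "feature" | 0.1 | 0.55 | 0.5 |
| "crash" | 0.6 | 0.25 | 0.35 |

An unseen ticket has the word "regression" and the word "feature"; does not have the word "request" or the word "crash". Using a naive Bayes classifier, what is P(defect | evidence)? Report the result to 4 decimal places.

0.0007

defect: 0.1 × 0.05 × (1−0.6) × 0.1 × (1−0.6) = 0.00008
enhancement: 0.4 × 0.9 × (1−0.7) × 0.55 × (1−0.25) = 0.04455
question: 0.5 × 0.55 × (1−0.3) × 0.5 × (1−0.35) = 0.0625625
P(defect | x) = 0.00008 / 0.1071925 ≈ 0.0007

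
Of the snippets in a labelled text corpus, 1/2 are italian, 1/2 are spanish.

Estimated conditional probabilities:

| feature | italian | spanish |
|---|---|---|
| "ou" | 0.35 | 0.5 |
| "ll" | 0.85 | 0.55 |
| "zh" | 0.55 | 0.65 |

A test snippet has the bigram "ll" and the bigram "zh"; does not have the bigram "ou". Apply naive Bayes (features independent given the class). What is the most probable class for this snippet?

italian: 0.5 × (1−0.35) × 0.85 × 0.55 = 0.1519375
spanish: 0.5 × (1−0.5) × 0.55 × 0.65 = 0.089375
Highest score → italian.

italian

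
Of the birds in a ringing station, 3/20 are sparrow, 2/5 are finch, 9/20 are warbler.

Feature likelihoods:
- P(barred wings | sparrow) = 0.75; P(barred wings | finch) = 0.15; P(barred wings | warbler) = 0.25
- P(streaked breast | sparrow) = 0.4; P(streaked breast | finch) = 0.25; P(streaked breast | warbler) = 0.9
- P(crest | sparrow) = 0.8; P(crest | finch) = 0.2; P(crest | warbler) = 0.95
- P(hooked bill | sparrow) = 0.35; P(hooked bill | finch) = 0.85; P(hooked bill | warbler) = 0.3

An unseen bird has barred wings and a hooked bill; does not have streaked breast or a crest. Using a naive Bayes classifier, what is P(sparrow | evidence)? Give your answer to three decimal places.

0.133

sparrow: 0.15 × 0.75 × (1−0.4) × (1−0.8) × 0.35 = 0.004725
finch: 0.4 × 0.15 × (1−0.25) × (1−0.2) × 0.85 = 0.0306
warbler: 0.45 × 0.25 × (1−0.9) × (1−0.95) × 0.3 = 0.00016875
P(sparrow | x) = 0.004725 / 0.03549375 ≈ 0.133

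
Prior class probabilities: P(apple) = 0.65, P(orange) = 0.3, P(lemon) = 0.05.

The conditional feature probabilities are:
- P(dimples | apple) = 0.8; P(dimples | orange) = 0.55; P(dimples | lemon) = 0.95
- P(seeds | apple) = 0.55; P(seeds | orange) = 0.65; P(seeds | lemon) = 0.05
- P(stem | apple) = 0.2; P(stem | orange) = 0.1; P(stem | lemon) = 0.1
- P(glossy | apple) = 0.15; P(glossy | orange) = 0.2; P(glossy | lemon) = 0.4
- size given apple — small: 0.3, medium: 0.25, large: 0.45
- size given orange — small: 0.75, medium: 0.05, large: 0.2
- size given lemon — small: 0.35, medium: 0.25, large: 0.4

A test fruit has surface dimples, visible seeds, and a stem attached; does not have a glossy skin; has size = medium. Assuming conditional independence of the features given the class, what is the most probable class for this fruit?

apple: 0.65 × 0.8 × 0.55 × 0.2 × (1−0.15) × 0.25 = 0.012155
orange: 0.3 × 0.55 × 0.65 × 0.1 × (1−0.2) × 0.05 = 0.000429
lemon: 0.05 × 0.95 × 0.05 × 0.1 × (1−0.4) × 0.25 = 0.000035625
Highest score → apple.

apple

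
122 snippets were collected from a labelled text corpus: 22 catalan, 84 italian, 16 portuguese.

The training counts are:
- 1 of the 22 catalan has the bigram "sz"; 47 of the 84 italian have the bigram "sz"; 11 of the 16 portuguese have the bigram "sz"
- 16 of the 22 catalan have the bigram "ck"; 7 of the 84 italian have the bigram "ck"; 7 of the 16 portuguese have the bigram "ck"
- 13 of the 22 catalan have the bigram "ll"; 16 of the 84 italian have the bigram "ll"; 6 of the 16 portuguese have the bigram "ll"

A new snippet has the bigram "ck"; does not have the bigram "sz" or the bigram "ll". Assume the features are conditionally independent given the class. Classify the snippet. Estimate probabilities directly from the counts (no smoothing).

catalan: (22/122) × (21/22) × (16/22) × (9/22) ≈ 0.0512126
italian: (84/122) × (37/84) × (7/84) × (68/84) ≈ 0.0204593
portuguese: (16/122) × (5/16) × (7/16) × (10/16) ≈ 0.0112065
Highest score → catalan.

catalan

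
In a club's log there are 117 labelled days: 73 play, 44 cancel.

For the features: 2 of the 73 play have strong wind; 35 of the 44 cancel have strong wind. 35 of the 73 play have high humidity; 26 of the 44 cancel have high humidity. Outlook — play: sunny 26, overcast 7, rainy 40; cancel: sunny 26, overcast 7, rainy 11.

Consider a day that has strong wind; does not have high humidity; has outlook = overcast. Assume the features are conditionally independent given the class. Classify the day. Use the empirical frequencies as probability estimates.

cancel

play: (73/117) × (2/73) × (38/73) × (7/73) ≈ 0.000853257
cancel: (44/117) × (35/44) × (18/44) × (7/44) ≈ 0.0194692
Highest score → cancel.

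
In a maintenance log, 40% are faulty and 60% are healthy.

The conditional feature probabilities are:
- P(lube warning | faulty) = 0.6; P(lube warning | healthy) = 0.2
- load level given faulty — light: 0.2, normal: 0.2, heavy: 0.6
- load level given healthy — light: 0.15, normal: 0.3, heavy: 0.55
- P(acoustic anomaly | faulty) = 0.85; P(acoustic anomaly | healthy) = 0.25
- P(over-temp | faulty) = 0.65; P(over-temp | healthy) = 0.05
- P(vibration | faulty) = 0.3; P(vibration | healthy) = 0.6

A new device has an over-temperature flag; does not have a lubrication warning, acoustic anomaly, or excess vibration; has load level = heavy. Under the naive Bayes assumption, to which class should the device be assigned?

faulty

faulty: 0.4 × (1−0.6) × 0.6 × (1−0.85) × 0.65 × (1−0.3) = 0.006552
healthy: 0.6 × (1−0.2) × 0.55 × (1−0.25) × 0.05 × (1−0.6) = 0.00396
Highest score → faulty.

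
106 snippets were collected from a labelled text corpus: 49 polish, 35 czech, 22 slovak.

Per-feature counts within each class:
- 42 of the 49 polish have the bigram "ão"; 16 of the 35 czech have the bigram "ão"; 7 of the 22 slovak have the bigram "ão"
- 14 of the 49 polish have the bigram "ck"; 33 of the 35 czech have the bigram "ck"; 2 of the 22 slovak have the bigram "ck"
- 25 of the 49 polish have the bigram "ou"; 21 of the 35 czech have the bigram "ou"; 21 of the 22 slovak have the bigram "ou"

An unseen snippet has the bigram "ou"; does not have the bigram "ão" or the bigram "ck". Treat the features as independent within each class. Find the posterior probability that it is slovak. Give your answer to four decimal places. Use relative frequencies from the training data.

0.8025

polish: (49/106) × (7/49) × (35/49) × (25/49) ≈ 0.0240662
czech: (35/106) × (19/35) × (2/35) × (21/35) ≈ 0.00614555
slovak: (22/106) × (15/22) × (20/22) × (21/22) ≈ 0.122797
P(slovak | x) = 0.122797 / 0.15300875 ≈ 0.8025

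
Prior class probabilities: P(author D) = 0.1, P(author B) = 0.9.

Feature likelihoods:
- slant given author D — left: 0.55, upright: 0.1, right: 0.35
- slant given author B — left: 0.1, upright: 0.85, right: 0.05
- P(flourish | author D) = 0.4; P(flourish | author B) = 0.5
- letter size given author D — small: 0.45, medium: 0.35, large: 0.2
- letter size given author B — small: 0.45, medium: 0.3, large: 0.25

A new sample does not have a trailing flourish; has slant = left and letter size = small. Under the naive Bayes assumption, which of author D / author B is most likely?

author D: 0.1 × 0.55 × (1−0.4) × 0.45 = 0.01485
author B: 0.9 × 0.1 × (1−0.5) × 0.45 = 0.02025
Highest score → author B.

author B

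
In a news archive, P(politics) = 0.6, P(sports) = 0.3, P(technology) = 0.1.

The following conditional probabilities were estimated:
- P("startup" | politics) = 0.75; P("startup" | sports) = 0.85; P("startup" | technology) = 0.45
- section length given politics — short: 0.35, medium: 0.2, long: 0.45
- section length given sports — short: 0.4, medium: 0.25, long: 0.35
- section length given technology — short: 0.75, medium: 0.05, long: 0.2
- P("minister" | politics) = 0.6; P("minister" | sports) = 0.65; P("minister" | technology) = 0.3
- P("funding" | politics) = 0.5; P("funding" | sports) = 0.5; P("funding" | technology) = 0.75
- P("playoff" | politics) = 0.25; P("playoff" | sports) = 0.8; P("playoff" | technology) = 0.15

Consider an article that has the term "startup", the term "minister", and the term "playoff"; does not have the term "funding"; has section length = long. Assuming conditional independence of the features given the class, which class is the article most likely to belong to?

politics: 0.6 × 0.75 × 0.45 × 0.6 × (1−0.5) × 0.25 = 0.0151875
sports: 0.3 × 0.85 × 0.35 × 0.65 × (1−0.5) × 0.8 = 0.023205
technology: 0.1 × 0.45 × 0.2 × 0.3 × (1−0.75) × 0.15 = 0.00010125
Highest score → sports.

sports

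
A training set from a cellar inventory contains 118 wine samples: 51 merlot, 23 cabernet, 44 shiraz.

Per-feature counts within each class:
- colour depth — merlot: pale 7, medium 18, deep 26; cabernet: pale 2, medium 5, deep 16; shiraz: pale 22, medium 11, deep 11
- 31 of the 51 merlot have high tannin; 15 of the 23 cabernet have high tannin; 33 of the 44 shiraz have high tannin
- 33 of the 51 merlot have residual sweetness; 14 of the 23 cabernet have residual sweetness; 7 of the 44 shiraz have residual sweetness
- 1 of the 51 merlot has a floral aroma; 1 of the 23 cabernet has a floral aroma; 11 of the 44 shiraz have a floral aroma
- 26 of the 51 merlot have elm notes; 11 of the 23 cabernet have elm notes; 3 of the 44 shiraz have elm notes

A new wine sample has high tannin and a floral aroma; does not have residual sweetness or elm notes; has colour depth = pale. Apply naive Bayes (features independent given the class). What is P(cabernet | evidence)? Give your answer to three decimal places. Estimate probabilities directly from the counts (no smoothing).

merlot: (51/118) × (7/51) × (31/51) × (18/51) × (1/51) × (25/51) ≈ 0.000122323
cabernet: (23/118) × (2/23) × (15/23) × (9/23) × (1/23) × (12/23) ≈ 0.0000981187
shiraz: (44/118) × (22/44) × (33/44) × (37/44) × (11/44) × (41/44) ≈ 0.0273919
P(cabernet | x) = 0.0000981187 / 0.0276123417 ≈ 0.004

0.004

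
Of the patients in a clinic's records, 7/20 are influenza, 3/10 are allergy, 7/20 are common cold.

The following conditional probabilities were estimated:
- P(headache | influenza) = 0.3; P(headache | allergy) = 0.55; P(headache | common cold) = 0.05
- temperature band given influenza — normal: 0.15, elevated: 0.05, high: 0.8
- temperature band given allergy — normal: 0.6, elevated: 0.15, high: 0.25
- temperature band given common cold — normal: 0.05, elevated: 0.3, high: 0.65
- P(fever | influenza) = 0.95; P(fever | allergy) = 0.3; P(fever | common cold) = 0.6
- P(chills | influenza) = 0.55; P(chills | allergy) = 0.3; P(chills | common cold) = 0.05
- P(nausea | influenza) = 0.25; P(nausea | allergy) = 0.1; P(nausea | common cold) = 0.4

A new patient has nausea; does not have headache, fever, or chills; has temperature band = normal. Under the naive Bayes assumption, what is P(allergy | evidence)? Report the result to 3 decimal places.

0.592

influenza: 0.35 × (1−0.3) × 0.15 × (1−0.95) × (1−0.55) × 0.25 = 0.00020671875
allergy: 0.3 × (1−0.55) × 0.6 × (1−0.3) × (1−0.3) × 0.1 = 0.003969
common cold: 0.35 × (1−0.05) × 0.05 × (1−0.6) × (1−0.05) × 0.4 = 0.002527
P(allergy | x) = 0.003969 / 0.00670271875 ≈ 0.592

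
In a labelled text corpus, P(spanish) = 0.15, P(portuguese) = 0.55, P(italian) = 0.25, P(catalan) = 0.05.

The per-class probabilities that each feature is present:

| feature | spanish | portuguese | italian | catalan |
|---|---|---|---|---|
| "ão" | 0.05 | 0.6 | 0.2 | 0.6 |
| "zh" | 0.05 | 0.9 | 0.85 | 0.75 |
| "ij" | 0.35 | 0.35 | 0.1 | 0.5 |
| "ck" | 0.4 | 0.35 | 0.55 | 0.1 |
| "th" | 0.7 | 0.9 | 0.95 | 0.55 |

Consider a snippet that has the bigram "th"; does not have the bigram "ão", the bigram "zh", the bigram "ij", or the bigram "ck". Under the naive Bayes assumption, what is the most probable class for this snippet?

spanish

spanish: 0.15 × (1−0.05) × (1−0.05) × (1−0.35) × (1−0.4) × 0.7 = 0.036957375
portuguese: 0.55 × (1−0.6) × (1−0.9) × (1−0.35) × (1−0.35) × 0.9 = 0.0083655
italian: 0.25 × (1−0.2) × (1−0.85) × (1−0.1) × (1−0.55) × 0.95 = 0.0115425
catalan: 0.05 × (1−0.6) × (1−0.75) × (1−0.5) × (1−0.1) × 0.55 = 0.0012375
Highest score → spanish.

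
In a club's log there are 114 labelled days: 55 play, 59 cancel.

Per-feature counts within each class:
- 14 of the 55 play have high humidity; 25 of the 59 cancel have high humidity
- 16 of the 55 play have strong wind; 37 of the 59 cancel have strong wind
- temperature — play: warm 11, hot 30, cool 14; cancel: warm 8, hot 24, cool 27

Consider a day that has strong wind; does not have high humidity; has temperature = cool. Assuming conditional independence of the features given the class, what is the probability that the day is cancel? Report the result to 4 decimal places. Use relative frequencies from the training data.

play: (55/114) × (41/55) × (16/55) × (14/55) ≈ 0.0266319
cancel: (59/114) × (34/59) × (37/59) × (27/59) ≈ 0.0855925
P(cancel | x) = 0.0855925 / 0.1122244 ≈ 0.7627

0.7627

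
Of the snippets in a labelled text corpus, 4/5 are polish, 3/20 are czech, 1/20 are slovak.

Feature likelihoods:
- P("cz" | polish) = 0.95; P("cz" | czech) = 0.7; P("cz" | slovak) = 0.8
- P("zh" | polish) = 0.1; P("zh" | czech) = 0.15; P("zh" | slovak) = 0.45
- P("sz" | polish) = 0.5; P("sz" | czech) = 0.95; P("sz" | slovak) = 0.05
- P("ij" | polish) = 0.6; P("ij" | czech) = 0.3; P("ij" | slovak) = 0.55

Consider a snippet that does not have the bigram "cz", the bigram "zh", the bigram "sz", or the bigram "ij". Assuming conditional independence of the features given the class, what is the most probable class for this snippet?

polish: 0.8 × (1−0.95) × (1−0.1) × (1−0.5) × (1−0.6) = 0.0072
czech: 0.15 × (1−0.7) × (1−0.15) × (1−0.95) × (1−0.3) = 0.00133875
slovak: 0.05 × (1−0.8) × (1−0.45) × (1−0.05) × (1−0.55) = 0.00235125
Highest score → polish.

polish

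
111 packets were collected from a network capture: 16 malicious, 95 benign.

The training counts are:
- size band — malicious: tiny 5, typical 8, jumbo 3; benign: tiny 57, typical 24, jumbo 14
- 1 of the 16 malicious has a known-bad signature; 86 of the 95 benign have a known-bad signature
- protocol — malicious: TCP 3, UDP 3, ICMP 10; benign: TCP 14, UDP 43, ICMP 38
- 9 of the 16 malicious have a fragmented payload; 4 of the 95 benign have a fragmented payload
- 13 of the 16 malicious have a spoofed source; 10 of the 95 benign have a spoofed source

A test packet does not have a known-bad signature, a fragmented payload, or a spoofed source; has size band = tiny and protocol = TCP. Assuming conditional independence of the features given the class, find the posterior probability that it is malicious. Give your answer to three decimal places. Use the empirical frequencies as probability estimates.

malicious: (16/111) × (5/16) × (15/16) × (3/16) × (7/16) × (3/16) ≈ 0.00064953
benign: (95/111) × (57/95) × (9/95) × (14/95) × (91/95) × (85/95) ≈ 0.00614453
P(malicious | x) = 0.00064953 / 0.00679406 ≈ 0.096

0.096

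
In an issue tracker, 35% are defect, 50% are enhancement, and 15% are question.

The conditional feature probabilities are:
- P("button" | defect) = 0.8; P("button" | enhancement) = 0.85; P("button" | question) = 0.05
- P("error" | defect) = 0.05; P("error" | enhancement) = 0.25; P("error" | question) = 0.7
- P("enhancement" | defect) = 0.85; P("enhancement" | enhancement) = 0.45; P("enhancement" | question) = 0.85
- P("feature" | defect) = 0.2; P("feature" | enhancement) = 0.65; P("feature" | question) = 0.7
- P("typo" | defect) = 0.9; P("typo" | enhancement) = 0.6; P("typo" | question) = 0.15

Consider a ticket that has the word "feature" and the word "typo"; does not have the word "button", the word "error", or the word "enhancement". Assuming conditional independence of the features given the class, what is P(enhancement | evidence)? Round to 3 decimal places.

0.830

defect: 0.35 × (1−0.8) × (1−0.05) × (1−0.85) × 0.2 × 0.9 = 0.0017955
enhancement: 0.5 × (1−0.85) × (1−0.25) × (1−0.45) × 0.65 × 0.6 = 0.012065625
question: 0.15 × (1−0.05) × (1−0.7) × (1−0.85) × 0.7 × 0.15 = 0.0006733125
P(enhancement | x) = 0.012065625 / 0.0145344375 ≈ 0.830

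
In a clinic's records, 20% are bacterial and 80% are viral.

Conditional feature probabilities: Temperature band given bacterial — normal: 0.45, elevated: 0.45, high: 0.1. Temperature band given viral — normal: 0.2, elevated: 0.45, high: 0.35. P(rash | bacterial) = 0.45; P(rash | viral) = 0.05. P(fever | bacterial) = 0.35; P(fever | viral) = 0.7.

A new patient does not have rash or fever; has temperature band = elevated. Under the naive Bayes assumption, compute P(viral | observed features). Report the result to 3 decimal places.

bacterial: 0.2 × 0.45 × (1−0.45) × (1−0.35) = 0.032175
viral: 0.8 × 0.45 × (1−0.05) × (1−0.7) = 0.1026
P(viral | x) = 0.1026 / 0.134775 ≈ 0.761

0.761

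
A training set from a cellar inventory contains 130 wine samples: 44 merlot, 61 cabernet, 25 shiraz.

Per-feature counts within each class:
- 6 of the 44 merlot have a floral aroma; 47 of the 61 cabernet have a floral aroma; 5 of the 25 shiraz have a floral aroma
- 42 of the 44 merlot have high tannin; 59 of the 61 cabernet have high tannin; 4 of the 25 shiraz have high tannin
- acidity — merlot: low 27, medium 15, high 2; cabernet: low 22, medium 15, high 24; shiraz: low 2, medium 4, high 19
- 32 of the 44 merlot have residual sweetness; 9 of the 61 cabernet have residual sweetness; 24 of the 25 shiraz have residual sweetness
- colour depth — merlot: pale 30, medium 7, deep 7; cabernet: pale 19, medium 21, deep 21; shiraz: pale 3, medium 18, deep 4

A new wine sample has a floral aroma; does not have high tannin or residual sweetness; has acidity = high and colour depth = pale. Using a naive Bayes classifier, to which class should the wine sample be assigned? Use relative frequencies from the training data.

cabernet

merlot: (44/130) × (6/44) × (2/44) × (2/44) × (12/44) × (30/44) ≈ 0.0000177321
cabernet: (61/130) × (47/61) × (2/61) × (24/61) × (52/61) × (19/61) ≈ 0.00123832
shiraz: (25/130) × (5/25) × (21/25) × (19/25) × (1/25) × (3/25) ≈ 0.000117858
Highest score → cabernet.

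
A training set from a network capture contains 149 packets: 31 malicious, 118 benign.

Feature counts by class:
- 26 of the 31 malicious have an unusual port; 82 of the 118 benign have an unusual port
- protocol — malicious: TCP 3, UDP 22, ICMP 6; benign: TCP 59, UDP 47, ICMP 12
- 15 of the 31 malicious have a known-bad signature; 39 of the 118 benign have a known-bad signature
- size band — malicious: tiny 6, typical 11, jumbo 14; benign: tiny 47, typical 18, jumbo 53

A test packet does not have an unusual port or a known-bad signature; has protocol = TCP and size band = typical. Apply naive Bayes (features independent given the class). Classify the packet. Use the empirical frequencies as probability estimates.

malicious: (31/149) × (5/31) × (3/31) × (16/31) × (11/31) ≈ 0.000594747
benign: (118/149) × (36/118) × (59/118) × (79/118) × (18/118) ≈ 0.0123373
Highest score → benign.

benign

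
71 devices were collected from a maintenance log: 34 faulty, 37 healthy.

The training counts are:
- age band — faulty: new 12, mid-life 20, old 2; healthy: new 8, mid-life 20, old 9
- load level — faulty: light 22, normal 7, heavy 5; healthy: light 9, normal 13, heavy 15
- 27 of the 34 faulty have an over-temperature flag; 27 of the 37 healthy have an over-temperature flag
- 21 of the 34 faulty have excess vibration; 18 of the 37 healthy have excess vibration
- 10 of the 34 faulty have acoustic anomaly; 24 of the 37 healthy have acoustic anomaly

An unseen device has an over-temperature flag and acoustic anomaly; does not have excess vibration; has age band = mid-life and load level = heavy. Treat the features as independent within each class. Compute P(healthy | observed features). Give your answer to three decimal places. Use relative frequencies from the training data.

faulty: (34/71) × (20/34) × (5/34) × (27/34) × (13/34) × (10/34) ≈ 0.00369942
healthy: (37/71) × (20/37) × (15/37) × (27/37) × (19/37) × (24/37) ≈ 0.0277578
P(healthy | x) = 0.0277578 / 0.03145722 ≈ 0.882

0.882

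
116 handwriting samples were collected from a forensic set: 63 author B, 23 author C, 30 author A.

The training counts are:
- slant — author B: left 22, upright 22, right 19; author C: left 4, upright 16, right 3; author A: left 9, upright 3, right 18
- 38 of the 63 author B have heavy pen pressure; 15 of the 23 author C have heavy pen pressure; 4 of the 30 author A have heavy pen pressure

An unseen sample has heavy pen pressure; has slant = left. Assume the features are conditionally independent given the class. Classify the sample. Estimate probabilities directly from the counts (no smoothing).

author B

author B: (63/116) × (22/63) × (38/63) ≈ 0.114395
author C: (23/116) × (4/23) × (15/23) ≈ 0.0224888
author A: (30/116) × (9/30) × (4/30) ≈ 0.0103448
Highest score → author B.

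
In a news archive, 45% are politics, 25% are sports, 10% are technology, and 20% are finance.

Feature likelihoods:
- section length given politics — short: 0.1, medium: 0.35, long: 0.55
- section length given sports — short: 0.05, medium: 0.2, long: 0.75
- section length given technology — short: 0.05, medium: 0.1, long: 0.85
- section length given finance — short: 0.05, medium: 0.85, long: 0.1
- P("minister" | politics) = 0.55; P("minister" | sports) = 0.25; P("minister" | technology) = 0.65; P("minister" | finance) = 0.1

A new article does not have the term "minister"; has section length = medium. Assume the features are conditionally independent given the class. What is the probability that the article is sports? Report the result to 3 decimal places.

politics: 0.45 × 0.35 × (1−0.55) = 0.070875
sports: 0.25 × 0.2 × (1−0.25) = 0.0375
technology: 0.1 × 0.1 × (1−0.65) = 0.0035
finance: 0.2 × 0.85 × (1−0.1) = 0.153
P(sports | x) = 0.0375 / 0.264875 ≈ 0.142

0.142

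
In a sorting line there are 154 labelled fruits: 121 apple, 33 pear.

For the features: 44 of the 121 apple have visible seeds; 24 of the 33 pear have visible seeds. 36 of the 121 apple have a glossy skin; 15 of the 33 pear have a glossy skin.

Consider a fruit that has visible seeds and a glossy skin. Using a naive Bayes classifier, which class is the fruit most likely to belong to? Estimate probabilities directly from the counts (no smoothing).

apple

apple: (121/154) × (44/121) × (36/121) ≈ 0.0850059
pear: (33/154) × (24/33) × (15/33) ≈ 0.0708383
Highest score → apple.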